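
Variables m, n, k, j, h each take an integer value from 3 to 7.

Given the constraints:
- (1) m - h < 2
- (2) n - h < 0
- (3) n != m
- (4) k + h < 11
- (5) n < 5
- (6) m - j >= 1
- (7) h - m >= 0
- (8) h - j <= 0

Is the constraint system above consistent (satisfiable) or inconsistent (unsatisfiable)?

Constraints 6, 7, and 8 give h − m ≥ 0, m − j ≥ 1, j − h ≥ 0.
Adding all 3 inequalities: the left sides telescope to 0, and the right sides sum to 0 + 1 + 0 = 1. So 0 ≥ 1, which is false.

Unsatisfiable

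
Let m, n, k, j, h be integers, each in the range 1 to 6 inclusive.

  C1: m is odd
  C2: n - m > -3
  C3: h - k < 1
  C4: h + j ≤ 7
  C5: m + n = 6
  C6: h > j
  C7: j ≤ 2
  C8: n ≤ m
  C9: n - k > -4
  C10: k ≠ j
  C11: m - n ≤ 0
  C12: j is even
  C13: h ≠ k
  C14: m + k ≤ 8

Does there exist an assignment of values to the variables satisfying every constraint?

Satisfiable

Try m = 3, n = 3, k = 4, j = 2, h = 3.
Check constraint 2: n - m = 0; constraint 3: h - k = -1. The remaining constraints are straightforward to verify.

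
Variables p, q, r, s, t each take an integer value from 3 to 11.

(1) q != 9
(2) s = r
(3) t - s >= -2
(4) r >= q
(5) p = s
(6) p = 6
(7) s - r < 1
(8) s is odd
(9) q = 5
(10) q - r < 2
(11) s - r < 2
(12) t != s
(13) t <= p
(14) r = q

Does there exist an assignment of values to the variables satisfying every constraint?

Constraint 6 fixes p = 6 and constraint 9 fixes q = 5. Constraints 2, 5, and 14 give p = s = r = q, so p = q. But 6 ≠ 5 — contradiction.

Unsatisfiable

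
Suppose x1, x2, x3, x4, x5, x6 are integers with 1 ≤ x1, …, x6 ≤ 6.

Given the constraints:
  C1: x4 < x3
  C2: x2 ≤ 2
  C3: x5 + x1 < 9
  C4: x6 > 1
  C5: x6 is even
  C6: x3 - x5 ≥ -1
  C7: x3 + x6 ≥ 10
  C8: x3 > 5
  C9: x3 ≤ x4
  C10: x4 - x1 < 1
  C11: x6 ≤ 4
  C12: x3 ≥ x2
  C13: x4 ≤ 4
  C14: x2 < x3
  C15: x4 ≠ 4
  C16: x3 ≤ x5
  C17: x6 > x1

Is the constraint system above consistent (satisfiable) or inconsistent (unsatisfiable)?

Unsatisfiable

From constraints 9 and 13: x3 ≤ x4 ≤ 4. From constraint 11: x6 ≤ 4. Hence x3 + x6 ≤ 8. But constraint 7 requires x3 + x6 ≥ 10, and 10 > 8. Contradiction.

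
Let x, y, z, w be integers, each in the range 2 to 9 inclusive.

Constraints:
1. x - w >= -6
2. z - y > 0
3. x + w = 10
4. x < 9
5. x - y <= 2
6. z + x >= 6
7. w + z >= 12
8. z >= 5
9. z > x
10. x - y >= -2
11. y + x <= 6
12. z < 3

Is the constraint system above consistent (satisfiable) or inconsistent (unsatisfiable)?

From constraint 8: z ≥ 5. From constraint 12: z ≤ 2. But 2 < 5, so no value of z works.

Unsatisfiable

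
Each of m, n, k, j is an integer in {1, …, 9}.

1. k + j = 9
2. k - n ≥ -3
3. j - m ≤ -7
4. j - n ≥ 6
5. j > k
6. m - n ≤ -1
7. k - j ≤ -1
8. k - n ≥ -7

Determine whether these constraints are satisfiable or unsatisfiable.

Unsatisfiable

Constraints 3, 6, 7, and 8 give k − n ≥ -7, n − m ≥ 1, m − j ≥ 7, j − k ≥ 1.
Adding all 4 inequalities: the left sides telescope to 0, and the right sides sum to (-7) + 1 + 7 + 1 = 2. So 0 ≥ 2, which is false.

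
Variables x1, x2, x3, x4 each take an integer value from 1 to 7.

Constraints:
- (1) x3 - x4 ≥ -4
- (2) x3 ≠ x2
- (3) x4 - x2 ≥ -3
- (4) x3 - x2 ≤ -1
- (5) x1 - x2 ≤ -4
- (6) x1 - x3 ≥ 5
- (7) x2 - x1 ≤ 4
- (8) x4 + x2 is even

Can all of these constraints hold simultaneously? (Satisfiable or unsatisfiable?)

Constraints 1, 3, 5, and 6 give x1 − x3 ≥ 5, x3 − x4 ≥ -4, x4 − x2 ≥ -3, x2 − x1 ≥ 4.
Adding all 4 inequalities: the left sides telescope to 0, and the right sides sum to 5 + (-4) + (-3) + 4 = 2. So 0 ≥ 2, which is false.

Unsatisfiable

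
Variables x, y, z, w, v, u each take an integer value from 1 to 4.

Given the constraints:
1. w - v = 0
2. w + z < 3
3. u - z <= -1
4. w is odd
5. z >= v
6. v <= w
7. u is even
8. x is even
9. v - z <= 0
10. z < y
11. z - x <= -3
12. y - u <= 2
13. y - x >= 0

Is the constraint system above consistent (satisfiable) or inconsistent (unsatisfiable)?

Constraints 3, 11, 12, and 13 give z − u ≥ 1, u − y ≥ -2, y − x ≥ 0, x − z ≥ 3.
Adding all 4 inequalities: the left sides telescope to 0, and the right sides sum to 1 + (-2) + 0 + 3 = 2. So 0 ≥ 2, which is false.

Unsatisfiable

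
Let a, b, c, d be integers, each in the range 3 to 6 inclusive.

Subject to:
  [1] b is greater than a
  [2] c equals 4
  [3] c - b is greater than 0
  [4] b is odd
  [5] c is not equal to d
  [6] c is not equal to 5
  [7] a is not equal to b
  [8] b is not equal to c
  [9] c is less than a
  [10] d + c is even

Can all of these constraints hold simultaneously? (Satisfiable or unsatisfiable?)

Constraints 1, 3, and 9 give b < c, c < a, a < b. Chaining: b < c < a < b, which forces b < b — impossible.

Unsatisfiable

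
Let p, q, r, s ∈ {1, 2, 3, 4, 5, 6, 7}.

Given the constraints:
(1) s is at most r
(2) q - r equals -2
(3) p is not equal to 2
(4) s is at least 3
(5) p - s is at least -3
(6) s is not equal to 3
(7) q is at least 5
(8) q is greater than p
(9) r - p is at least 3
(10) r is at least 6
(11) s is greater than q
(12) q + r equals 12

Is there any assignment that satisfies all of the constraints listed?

Satisfiable

One satisfying assignment is p = 4, q = 5, r = 7, s = 6.
For the less obvious constraints — constraint 2: q - r = -2; constraint 5: p - s = -2 — and the others hold by inspection.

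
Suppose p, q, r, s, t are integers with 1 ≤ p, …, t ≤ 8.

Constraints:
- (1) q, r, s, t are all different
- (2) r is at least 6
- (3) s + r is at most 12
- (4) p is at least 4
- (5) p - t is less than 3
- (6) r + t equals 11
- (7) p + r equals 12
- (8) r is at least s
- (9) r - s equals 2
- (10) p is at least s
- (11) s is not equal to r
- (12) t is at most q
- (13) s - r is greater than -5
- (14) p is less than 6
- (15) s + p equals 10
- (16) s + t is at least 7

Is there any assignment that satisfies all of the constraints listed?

Satisfiable

Take p = 5, q = 8, r = 7, s = 5, t = 4. Then constraint 3: s + r = 12; constraint 5: p - t = 1, and every other listed constraint is also met.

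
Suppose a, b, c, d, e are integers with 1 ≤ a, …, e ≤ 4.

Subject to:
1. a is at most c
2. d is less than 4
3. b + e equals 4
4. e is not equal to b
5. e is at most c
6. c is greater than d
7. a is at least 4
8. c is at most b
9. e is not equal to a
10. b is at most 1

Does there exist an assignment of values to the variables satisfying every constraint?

Unsatisfiable

From constraints 1 and 7: c ≥ a and a ≥ 4, so c ≥ 4. From constraints 8 and 10: c ≤ b and b ≤ 1, so c ≤ 1. But 1 < 4, so no value of c works.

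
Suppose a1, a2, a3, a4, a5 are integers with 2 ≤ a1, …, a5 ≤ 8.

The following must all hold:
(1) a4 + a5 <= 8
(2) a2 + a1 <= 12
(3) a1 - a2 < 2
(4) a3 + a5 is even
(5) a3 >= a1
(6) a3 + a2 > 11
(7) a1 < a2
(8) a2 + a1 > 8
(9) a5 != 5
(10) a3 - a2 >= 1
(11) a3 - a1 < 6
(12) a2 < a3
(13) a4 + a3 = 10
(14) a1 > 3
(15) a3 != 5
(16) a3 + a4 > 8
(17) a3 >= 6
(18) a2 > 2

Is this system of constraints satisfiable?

One satisfying assignment is a1 = 5, a2 = 6, a3 = 8, a4 = 2, a5 = 4.
For the less obvious constraints — constraint 1: a4 + a5 = 6; constraint 2: a2 + a1 = 11; constraint 3: a1 - a2 = -1 — and the others hold by inspection.

Satisfiable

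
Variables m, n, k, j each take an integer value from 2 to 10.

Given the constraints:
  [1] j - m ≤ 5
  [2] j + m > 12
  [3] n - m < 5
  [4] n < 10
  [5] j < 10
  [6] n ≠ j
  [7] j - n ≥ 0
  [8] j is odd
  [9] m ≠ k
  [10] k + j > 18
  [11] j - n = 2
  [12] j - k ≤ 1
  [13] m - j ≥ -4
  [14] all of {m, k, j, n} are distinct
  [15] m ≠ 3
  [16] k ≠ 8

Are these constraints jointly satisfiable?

The assignment m = 5, n = 7, k = 10, j = 9 works:
  constraint 1 holds since j - m = 4.
  constraint 2 holds since j + m = 14.
The rest check out directly.

Satisfiable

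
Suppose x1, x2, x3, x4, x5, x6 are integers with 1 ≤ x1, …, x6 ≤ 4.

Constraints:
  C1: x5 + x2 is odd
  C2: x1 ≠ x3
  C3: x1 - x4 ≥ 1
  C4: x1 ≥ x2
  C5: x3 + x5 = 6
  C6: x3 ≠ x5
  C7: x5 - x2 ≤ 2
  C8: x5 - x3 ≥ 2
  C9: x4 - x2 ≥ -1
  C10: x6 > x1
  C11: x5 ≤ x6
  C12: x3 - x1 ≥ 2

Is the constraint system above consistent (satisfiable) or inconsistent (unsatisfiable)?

Unsatisfiable

Constraints 3, 7, 8, 9, and 12 give x3 − x1 ≥ 2, x1 − x4 ≥ 1, x4 − x2 ≥ -1, x2 − x5 ≥ -2, x5 − x3 ≥ 2.
Adding all 5 inequalities: the left sides telescope to 0, and the right sides sum to 2 + 1 + (-1) + (-2) + 2 = 2. So 0 ≥ 2, which is false.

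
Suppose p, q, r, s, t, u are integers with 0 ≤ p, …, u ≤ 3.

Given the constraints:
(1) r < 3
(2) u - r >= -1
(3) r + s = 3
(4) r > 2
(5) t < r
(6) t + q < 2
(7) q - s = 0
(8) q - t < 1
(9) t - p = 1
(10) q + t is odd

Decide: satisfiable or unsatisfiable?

From constraint 4: r ≥ 3. From constraint 1: r ≤ 2. But 2 < 3, so no value of r works.

Unsatisfiable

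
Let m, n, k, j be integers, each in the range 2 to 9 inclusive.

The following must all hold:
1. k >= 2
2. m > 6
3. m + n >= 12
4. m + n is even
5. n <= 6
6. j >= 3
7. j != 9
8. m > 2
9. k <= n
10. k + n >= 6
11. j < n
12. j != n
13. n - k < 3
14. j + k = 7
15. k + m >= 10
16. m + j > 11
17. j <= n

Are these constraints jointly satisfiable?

Satisfiable

The assignment m = 9, n = 5, k = 3, j = 4 works:
  constraint 3 holds since m + n = 14.
  constraint 10 holds since k + n = 8.
The rest check out directly.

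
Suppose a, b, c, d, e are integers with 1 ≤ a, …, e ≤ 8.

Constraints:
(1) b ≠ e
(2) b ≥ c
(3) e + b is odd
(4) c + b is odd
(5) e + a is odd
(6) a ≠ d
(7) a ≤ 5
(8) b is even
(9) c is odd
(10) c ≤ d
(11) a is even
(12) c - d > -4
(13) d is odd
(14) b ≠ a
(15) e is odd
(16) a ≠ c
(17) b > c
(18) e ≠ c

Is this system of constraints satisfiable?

One satisfying assignment is a = 2, b = 8, c = 3, d = 5, e = 1.
For the less obvious constraints — constraint 3: e + b = 9 is odd; constraint 4: c + b = 11 is odd; constraint 12: c - d = -2 — and the others hold by inspection.

Satisfiable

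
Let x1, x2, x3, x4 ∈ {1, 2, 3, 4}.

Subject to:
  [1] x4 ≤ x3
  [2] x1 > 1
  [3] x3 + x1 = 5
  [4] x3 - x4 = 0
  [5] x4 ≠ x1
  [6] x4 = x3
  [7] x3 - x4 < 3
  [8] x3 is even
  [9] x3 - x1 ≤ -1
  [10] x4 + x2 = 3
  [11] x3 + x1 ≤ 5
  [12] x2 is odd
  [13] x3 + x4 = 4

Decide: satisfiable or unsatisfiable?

Satisfiable

Try x1 = 3, x2 = 1, x3 = 2, x4 = 2.
Check constraint 3: x3 + x1 = 5; constraint 4: x3 - x4 = 0; constraint 7: x3 - x4 = 0. The remaining constraints are straightforward to verify.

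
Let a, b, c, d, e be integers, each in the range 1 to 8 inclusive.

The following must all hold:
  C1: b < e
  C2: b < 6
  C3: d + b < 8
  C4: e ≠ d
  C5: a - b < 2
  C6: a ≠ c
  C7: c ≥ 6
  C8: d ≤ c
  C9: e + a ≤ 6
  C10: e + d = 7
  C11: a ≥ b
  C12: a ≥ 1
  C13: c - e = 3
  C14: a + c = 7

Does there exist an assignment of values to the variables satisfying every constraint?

One satisfying assignment is a = 1, b = 1, c = 6, d = 4, e = 3.
For the less obvious constraints — constraint 3: d + b = 5; constraint 5: a - b = 0 — and the others hold by inspection.

Satisfiable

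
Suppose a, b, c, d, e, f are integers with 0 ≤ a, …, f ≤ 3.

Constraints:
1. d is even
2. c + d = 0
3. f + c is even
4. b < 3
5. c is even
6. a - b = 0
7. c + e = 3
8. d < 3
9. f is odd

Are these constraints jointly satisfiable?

Constraint 9 makes f odd and constraint 5 makes c even, so f + c must be odd. Constraint 3 says f + c is even — contradiction.

Unsatisfiable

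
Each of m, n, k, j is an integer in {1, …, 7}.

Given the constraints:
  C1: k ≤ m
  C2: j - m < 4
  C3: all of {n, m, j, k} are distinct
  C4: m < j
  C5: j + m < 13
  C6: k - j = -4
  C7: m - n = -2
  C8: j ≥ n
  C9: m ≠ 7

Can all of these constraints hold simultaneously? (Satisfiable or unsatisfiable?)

Satisfiable

Try m = 4, n = 6, k = 3, j = 7.
Check constraint 2: j - m = 3; constraint 5: j + m = 11; constraint 6: k - j = -4. The remaining constraints are straightforward to verify.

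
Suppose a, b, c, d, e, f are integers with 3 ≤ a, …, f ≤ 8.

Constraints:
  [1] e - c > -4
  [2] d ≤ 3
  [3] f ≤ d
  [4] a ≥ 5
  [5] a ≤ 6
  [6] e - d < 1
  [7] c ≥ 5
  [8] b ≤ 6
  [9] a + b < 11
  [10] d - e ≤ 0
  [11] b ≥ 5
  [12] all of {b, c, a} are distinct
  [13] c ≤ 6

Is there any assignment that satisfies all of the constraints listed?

Constraints 4, 5, 7, 8, 11, and 13 confine each of b, c, a to the 2 values {5, 6}.
Constraint 12 requires all 3 of them to be distinct, but only 2 values are available — impossible by the pigeonhole principle.

Unsatisfiable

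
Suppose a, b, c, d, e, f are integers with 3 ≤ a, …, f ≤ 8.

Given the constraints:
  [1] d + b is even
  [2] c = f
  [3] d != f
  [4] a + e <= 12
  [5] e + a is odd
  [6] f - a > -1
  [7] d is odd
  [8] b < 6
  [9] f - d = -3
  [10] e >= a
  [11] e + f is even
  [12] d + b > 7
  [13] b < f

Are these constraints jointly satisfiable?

Satisfiable

One satisfying assignment is a = 3, b = 3, c = 4, d = 7, e = 6, f = 4.
For the less obvious constraints — constraint 4: a + e = 9; constraint 6: f - a = 1 — and the others hold by inspection.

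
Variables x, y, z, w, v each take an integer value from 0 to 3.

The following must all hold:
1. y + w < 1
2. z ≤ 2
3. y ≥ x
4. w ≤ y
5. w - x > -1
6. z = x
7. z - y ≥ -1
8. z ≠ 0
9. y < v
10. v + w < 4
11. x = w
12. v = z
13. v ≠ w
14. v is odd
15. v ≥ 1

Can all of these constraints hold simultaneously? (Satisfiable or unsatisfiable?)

From constraints 6, 11, and 12, v = z = x = w, so v = w. But constraint 13 says v ≠ w. Contradiction.

Unsatisfiable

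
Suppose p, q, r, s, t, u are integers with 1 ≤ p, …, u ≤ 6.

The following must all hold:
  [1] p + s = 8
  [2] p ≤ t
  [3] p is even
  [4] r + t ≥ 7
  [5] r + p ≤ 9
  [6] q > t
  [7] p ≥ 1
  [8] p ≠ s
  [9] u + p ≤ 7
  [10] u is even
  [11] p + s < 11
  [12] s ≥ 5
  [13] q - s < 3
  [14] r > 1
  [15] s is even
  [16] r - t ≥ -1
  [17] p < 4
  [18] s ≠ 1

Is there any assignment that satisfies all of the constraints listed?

Satisfiable

Take p = 2, q = 6, r = 4, s = 6, t = 3, u = 2. Then constraint 1: p + s = 8; constraint 4: r + t = 7, and every other listed constraint is also met.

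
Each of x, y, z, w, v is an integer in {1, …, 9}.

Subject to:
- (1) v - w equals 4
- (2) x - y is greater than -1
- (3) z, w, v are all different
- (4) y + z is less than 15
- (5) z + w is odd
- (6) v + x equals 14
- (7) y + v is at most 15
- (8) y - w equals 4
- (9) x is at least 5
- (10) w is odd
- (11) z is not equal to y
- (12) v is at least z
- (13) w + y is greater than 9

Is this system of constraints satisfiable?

Setting (x, y, z, w, v) = (7, 7, 6, 3, 7) satisfies everything: constraint 1: v - w = 4; constraint 2: x - y = 0, and the others follow.

Satisfiable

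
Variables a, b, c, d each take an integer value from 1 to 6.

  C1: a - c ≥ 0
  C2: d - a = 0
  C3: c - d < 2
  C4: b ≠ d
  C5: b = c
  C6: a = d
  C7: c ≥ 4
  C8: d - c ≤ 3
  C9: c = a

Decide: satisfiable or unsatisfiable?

Unsatisfiable

From constraints 5, 6, and 9, b = c = a = d, so b = d. But constraint 4 says b ≠ d. Contradiction.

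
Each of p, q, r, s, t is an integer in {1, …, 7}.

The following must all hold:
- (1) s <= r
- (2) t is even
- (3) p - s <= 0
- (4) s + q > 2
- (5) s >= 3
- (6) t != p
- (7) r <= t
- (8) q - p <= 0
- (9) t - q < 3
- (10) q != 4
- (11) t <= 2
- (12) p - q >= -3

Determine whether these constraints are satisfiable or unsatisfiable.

From constraints 1 and 5: r ≥ s and s ≥ 3, so r ≥ 3. From constraints 7 and 11: r ≤ t and t ≤ 2, so r ≤ 2. But 2 < 3, so no value of r works.

Unsatisfiable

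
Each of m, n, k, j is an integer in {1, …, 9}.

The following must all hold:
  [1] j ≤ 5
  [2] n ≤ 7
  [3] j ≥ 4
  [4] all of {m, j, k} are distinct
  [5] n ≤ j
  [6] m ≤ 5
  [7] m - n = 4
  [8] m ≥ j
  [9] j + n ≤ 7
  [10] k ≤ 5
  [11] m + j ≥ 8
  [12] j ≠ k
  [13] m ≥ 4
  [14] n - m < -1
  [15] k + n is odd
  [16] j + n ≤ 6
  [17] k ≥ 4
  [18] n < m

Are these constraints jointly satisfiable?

Constraints 1, 3, 6, 10, 13, and 17 confine each of m, j, k to the 2 values {4, 5}.
Constraint 4 requires all 3 of them to be distinct, but only 2 values are available — impossible by the pigeonhole principle.

Unsatisfiable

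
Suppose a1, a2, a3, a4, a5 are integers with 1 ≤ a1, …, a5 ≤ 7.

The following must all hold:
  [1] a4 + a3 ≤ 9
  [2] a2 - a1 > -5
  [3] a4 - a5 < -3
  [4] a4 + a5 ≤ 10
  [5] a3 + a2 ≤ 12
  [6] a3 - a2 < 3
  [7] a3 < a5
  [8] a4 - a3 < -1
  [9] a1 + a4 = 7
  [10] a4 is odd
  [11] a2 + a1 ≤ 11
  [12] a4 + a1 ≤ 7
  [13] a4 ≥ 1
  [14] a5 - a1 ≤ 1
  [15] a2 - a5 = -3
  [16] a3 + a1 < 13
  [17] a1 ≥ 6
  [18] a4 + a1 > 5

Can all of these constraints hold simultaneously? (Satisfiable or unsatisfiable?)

Satisfiable

The assignment a1 = 6, a2 = 4, a3 = 5, a4 = 1, a5 = 7 works:
  constraint 1 holds since a4 + a3 = 6.
  constraint 2 holds since a2 - a1 = -2.
The rest check out directly.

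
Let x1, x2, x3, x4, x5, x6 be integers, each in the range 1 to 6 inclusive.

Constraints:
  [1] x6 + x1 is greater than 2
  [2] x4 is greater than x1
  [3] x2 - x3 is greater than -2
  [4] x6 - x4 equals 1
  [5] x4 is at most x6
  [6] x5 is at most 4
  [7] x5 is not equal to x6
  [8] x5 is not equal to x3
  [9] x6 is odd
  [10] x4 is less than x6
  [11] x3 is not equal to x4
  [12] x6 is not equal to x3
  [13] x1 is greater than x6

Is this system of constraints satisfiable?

Unsatisfiable

Constraints 2, 10, and 13 give x6 < x1, x1 < x4, x4 < x6. Chaining: x6 < x1 < x4 < x6, which forces x6 < x6 — impossible.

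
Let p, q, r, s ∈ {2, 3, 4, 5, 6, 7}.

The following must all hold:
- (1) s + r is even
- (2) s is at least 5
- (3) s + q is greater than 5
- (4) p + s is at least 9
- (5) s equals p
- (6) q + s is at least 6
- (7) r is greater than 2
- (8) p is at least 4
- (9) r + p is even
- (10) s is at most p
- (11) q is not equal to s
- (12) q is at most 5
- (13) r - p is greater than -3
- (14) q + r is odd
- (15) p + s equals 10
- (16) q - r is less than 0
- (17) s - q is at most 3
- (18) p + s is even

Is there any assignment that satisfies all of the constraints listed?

Take p = 5, q = 2, r = 5, s = 5. Then constraint 3: s + q = 7; constraint 4: p + s = 10, and every other listed constraint is also met.

Satisfiable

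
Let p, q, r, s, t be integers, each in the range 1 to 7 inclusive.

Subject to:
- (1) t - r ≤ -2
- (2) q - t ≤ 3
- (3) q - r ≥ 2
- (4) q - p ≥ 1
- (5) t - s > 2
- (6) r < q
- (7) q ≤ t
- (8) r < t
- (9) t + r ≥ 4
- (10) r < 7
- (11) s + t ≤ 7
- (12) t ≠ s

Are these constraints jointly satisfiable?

Constraints 1, 2, and 3 give r − t ≥ 2, t − q ≥ -3, q − r ≥ 2.
Adding all 3 inequalities: the left sides telescope to 0, and the right sides sum to 2 + (-3) + 2 = 1. So 0 ≥ 1, which is false.

Unsatisfiable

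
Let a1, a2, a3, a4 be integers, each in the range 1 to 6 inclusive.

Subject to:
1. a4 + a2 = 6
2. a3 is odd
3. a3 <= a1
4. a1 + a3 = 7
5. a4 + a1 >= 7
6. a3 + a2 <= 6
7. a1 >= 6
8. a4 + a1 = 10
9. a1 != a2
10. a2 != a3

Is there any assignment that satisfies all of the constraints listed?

The assignment a1 = 6, a2 = 2, a3 = 1, a4 = 4 works:
  constraint 1 holds since a4 + a2 = 6.
  constraint 4 holds since a1 + a3 = 7.
  constraint 5 holds since a4 + a1 = 10.
The rest check out directly.

Satisfiable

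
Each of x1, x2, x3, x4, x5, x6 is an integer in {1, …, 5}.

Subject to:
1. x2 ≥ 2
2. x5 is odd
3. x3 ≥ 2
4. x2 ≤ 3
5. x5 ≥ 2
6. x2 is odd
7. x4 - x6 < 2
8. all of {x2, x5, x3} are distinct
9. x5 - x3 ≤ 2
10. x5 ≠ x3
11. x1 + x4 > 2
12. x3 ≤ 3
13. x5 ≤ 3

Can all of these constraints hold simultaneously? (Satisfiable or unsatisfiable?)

Unsatisfiable

Constraints 1, 3, 4, 5, 12, and 13 confine each of x2, x5, x3 to the 2 values {2, 3}.
Constraint 8 requires all 3 of them to be distinct, but only 2 values are available — impossible by the pigeonhole principle.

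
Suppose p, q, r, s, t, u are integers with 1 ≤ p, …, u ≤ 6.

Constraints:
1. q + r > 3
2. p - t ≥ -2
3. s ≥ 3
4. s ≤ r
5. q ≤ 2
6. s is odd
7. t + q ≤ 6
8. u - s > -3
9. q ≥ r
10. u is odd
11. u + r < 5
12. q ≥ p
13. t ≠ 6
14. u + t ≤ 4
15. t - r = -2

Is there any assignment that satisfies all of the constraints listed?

From constraints 3 and 4: r ≥ s and s ≥ 3, so r ≥ 3. From constraints 5 and 9: r ≤ q and q ≤ 2, so r ≤ 2. But 2 < 3, so no value of r works.

Unsatisfiable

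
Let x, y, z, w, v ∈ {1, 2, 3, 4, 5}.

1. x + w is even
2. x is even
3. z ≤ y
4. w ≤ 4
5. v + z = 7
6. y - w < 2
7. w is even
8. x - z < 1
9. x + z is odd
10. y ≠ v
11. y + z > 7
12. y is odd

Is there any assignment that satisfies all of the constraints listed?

Satisfiable

Setting (x, y, z, w, v) = (4, 5, 5, 4, 2) satisfies everything: constraint 5: v + z = 7; constraint 6: y - w = 1, and the others follow.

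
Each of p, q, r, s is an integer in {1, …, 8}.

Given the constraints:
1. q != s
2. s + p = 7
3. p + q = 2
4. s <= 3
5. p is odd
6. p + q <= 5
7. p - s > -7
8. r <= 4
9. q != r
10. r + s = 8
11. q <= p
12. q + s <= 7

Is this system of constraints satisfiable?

From constraint 8: r ≤ 4. From constraint 4: s ≤ 3. Hence r + s ≤ 7. But constraint 10 requires r + s = 8, and 8 > 7. Contradiction.

Unsatisfiable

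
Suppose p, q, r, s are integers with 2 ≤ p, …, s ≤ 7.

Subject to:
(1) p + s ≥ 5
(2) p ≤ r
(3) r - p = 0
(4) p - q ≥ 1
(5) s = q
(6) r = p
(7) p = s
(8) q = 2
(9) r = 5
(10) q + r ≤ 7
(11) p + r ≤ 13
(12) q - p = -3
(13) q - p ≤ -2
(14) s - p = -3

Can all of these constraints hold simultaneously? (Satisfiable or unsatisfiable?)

Unsatisfiable

Constraint 9 fixes r = 5 and constraint 8 fixes q = 2. Constraints 5, 6, and 7 give r = p = s = q, so r = q. But 5 ≠ 2 — contradiction.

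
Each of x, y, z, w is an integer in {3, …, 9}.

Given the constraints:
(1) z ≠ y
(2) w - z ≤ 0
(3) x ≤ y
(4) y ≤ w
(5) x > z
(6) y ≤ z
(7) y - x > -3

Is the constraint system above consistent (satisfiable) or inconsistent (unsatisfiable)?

Unsatisfiable

Constraints 3, 5, and 6 give z < x, x ≤ y, y ≤ z. Chaining: z < x ≤ y ≤ z, which forces z < z — impossible.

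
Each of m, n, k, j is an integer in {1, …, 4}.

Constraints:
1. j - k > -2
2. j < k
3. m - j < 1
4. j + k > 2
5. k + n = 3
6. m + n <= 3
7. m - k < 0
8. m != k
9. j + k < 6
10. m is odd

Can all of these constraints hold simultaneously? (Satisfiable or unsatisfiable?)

Satisfiable

One satisfying assignment is m = 1, n = 1, k = 2, j = 1.
For the less obvious constraints — constraint 1: j - k = -1; constraint 3: m - j = 0 — and the others hold by inspection.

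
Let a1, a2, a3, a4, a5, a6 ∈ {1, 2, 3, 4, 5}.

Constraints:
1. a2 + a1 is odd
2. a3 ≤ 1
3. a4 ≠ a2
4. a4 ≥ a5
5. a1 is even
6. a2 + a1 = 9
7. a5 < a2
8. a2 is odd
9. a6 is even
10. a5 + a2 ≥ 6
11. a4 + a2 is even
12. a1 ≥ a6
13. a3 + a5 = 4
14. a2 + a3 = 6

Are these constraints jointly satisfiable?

Satisfiable

One satisfying assignment is a1 = 4, a2 = 5, a3 = 1, a4 = 3, a5 = 3, a6 = 2.
For the less obvious constraints — constraint 6: a2 + a1 = 9; constraint 10: a5 + a2 = 8; constraint 13: a3 + a5 = 4 — and the others hold by inspection.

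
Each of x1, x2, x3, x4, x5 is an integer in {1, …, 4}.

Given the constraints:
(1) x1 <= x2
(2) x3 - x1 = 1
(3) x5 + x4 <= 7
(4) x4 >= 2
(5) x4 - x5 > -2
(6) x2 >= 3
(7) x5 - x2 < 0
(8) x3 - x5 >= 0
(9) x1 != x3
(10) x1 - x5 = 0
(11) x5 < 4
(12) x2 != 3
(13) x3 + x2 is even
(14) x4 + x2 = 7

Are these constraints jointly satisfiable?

Satisfiable

Setting (x1, x2, x3, x4, x5) = (3, 4, 4, 3, 3) satisfies everything: constraint 2: x3 - x1 = 1; constraint 3: x5 + x4 = 6; constraint 5: x4 - x5 = 0, and the others follow.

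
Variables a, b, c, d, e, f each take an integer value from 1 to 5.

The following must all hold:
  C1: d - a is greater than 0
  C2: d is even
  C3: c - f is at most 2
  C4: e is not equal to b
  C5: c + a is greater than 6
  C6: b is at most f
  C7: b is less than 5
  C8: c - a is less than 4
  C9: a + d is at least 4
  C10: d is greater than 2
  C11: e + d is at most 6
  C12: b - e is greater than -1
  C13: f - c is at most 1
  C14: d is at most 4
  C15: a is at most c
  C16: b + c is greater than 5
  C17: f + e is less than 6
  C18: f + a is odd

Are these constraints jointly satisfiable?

Satisfiable

One satisfying assignment is a = 2, b = 3, c = 5, d = 4, e = 1, f = 3.
For the less obvious constraints — constraint 1: d - a = 2; constraint 3: c - f = 2; constraint 5: c + a = 7 — and the others hold by inspection.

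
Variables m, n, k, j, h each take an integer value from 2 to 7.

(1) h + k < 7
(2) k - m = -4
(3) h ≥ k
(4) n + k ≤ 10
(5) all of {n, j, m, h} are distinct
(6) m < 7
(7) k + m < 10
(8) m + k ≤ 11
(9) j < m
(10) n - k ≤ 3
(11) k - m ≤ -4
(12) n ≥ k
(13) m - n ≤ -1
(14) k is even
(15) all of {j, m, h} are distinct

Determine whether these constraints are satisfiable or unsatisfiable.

Unsatisfiable

Constraints 10, 11, and 13 give m − k ≥ 4, k − n ≥ -3, n − m ≥ 1.
Adding all 3 inequalities: the left sides telescope to 0, and the right sides sum to 4 + (-3) + 1 = 2. So 0 ≥ 2, which is false.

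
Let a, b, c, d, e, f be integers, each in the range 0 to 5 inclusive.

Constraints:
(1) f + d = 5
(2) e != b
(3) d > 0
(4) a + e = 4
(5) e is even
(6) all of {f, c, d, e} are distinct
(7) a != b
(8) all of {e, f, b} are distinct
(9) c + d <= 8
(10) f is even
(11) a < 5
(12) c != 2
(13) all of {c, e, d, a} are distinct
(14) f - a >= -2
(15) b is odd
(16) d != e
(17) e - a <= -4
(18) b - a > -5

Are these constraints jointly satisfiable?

Take a = 4, b = 1, c = 5, d = 3, e = 0, f = 2. Then constraint 1: f + d = 5; constraint 4: a + e = 4; constraint 9: c + d = 8, and every other listed constraint is also met.

Satisfiable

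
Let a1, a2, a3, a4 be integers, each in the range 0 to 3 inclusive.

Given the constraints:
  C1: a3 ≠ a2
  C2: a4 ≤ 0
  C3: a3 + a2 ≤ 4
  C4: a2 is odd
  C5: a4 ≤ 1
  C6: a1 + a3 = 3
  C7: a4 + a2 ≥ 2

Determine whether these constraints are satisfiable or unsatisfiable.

Satisfiable

Setting (a1, a2, a3, a4) = (2, 3, 1, 0) satisfies everything: constraint 3: a3 + a2 = 4; constraint 6: a1 + a3 = 3, and the others follow.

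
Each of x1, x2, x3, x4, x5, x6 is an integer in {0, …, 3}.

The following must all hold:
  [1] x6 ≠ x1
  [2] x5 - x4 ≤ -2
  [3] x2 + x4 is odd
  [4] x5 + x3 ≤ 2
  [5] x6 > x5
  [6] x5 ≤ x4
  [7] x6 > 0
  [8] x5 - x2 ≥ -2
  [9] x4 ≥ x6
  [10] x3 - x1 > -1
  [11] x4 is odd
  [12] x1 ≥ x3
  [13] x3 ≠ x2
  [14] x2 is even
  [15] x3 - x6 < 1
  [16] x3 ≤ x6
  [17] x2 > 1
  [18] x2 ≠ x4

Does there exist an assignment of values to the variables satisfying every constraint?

Satisfiable

Try x1 = 1, x2 = 2, x3 = 1, x4 = 3, x5 = 0, x6 = 3.
Check constraint 2: x5 - x4 = -3; constraint 4: x5 + x3 = 1; constraint 8: x5 - x2 = -2. The remaining constraints are straightforward to verify.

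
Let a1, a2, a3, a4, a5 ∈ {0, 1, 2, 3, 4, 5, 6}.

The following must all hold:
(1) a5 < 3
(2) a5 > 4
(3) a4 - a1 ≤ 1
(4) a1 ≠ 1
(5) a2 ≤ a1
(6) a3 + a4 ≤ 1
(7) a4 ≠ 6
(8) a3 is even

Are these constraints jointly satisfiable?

Unsatisfiable

From constraint 2: a5 ≥ 5. From constraint 1: a5 ≤ 2. But 2 < 5, so no value of a5 works.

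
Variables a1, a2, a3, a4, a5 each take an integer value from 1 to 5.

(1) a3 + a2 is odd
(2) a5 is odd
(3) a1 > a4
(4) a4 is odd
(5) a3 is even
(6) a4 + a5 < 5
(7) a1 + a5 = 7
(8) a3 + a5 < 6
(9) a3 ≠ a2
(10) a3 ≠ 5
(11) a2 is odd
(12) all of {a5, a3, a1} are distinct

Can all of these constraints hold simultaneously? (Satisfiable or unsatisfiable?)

The assignment a1 = 4, a2 = 3, a3 = 2, a4 = 1, a5 = 3 works:
  constraint 6 holds since a4 + a5 = 4.
  constraint 7 holds since a1 + a5 = 7.
  constraint 8 holds since a3 + a5 = 5.
The rest check out directly.

Satisfiable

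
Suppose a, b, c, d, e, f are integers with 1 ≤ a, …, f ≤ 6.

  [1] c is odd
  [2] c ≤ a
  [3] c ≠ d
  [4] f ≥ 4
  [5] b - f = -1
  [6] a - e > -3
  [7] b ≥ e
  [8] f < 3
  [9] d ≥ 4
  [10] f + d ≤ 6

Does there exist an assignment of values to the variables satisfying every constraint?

From constraint 4: f ≥ 4. From constraint 9: d ≥ 4. Hence f + d ≥ 8. But constraint 10 requires f + d ≤ 6, and 6 < 8. Contradiction.

Unsatisfiable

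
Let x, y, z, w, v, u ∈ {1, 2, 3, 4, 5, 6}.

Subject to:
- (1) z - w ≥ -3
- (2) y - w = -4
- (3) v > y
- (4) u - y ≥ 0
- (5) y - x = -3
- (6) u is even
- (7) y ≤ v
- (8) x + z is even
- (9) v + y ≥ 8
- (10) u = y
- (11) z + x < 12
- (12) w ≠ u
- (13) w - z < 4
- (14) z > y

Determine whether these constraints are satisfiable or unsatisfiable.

Take x = 5, y = 2, z = 5, w = 6, v = 6, u = 2. Then constraint 1: z - w = -1; constraint 2: y - w = -4, and every other listed constraint is also met.

Satisfiable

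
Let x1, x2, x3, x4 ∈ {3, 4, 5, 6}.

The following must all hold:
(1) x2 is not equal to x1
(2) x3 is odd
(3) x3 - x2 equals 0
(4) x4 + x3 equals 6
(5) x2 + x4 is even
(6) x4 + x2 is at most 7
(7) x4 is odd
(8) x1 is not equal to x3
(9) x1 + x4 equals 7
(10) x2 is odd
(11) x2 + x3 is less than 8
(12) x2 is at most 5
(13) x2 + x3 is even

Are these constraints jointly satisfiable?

Setting (x1, x2, x3, x4) = (4, 3, 3, 3) satisfies everything: constraint 3: x3 - x2 = 0; constraint 4: x4 + x3 = 6, and the others follow.

Satisfiable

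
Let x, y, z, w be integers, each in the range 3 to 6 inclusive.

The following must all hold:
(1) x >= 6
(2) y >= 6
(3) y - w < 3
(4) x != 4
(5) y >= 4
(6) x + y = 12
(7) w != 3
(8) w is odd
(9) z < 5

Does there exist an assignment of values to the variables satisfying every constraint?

Try x = 6, y = 6, z = 4, w = 5.
Check constraint 3: y - w = 1; constraint 6: x + y = 12. The remaining constraints are straightforward to verify.

Satisfiable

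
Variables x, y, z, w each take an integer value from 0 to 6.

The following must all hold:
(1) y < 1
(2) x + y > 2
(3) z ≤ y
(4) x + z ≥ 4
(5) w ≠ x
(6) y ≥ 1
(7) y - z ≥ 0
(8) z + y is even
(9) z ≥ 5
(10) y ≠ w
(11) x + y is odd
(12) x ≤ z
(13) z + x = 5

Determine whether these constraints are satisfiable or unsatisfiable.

Unsatisfiable

From constraints 3 and 9: y ≥ z and z ≥ 5, so y ≥ 5. From constraint 1: y ≤ 0. But 0 < 5, so no value of y works.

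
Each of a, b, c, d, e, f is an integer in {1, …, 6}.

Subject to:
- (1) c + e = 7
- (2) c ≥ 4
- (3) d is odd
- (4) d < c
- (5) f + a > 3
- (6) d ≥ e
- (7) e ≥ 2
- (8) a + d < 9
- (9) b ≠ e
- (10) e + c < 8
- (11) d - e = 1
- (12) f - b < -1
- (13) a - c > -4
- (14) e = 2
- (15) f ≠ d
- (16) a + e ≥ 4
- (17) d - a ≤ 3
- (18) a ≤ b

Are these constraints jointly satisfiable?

Setting (a, b, c, d, e, f) = (3, 5, 5, 3, 2, 2) satisfies everything: constraint 1: c + e = 7; constraint 5: f + a = 5, and the others follow.

Satisfiable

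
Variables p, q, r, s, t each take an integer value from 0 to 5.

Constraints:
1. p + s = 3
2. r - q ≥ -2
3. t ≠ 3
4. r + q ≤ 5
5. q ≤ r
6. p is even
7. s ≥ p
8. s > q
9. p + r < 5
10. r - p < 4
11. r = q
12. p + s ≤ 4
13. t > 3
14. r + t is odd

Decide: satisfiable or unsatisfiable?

Take p = 0, q = 2, r = 2, s = 3, t = 5. Then constraint 1: p + s = 3; constraint 2: r - q = 0; constraint 4: r + q = 4, and every other listed constraint is also met.

Satisfiable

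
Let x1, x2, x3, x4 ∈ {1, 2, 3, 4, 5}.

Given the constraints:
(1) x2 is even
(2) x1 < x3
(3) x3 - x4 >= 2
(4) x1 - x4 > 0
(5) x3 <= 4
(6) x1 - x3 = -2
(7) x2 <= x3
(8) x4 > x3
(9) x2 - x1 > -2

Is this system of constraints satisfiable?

Unsatisfiable

Constraints 2, 4, and 8 give x1 < x3, x3 < x4, x4 < x1. Chaining: x1 < x3 < x4 < x1, which forces x1 < x1 — impossible.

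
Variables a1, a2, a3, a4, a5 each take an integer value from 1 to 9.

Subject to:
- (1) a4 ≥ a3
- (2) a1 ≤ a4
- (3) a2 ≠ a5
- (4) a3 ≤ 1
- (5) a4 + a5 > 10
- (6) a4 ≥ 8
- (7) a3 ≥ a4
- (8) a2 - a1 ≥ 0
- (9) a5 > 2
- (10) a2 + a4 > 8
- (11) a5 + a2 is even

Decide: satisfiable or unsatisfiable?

Unsatisfiable

From constraint 6: a4 ≥ 8. From constraints 4 and 7: a4 ≤ a3 and a3 ≤ 1, so a4 ≤ 1. But 1 < 8, so no value of a4 works.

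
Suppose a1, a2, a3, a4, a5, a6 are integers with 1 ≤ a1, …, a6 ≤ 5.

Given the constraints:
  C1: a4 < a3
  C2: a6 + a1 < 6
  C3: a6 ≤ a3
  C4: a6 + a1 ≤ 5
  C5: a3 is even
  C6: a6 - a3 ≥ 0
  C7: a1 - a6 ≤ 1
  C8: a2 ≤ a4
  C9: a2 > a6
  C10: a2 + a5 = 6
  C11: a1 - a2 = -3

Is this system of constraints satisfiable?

Constraints 1, 6, 8, and 9 give a3 ≤ a6, a6 < a2, a2 ≤ a4, a4 < a3. Chaining: a3 ≤ a6 < a2 ≤ a4 < a3, which forces a3 < a3 — impossible.

Unsatisfiable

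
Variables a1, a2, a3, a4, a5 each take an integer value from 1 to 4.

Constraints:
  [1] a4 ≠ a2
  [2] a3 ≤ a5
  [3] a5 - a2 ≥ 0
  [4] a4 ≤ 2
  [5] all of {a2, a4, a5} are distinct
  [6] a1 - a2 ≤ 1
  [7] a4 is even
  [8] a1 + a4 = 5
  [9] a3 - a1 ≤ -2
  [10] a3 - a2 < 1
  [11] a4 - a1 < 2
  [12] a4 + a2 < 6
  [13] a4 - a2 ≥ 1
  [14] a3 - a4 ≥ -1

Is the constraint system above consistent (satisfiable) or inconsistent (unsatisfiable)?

Unsatisfiable

Constraints 6, 9, 13, and 14 give a1 − a3 ≥ 2, a3 − a4 ≥ -1, a4 − a2 ≥ 1, a2 − a1 ≥ -1.
Adding all 4 inequalities: the left sides telescope to 0, and the right sides sum to 2 + (-1) + 1 + (-1) = 1. So 0 ≥ 1, which is false.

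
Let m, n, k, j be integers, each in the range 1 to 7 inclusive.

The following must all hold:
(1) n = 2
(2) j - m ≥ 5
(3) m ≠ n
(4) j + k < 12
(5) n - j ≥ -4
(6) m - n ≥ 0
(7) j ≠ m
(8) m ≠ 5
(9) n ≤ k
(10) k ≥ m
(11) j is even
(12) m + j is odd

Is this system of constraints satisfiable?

Constraints 2, 5, and 6 give j − m ≥ 5, m − n ≥ 0, n − j ≥ -4.
Adding all 3 inequalities: the left sides telescope to 0, and the right sides sum to 5 + 0 + (-4) = 1. So 0 ≥ 1, which is false.

Unsatisfiable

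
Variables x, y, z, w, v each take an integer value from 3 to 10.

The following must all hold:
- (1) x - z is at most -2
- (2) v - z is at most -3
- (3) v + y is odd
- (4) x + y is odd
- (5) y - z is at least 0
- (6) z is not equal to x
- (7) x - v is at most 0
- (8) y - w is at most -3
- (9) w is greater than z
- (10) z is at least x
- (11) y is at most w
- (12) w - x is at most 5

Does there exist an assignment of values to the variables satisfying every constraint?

Constraints 2, 5, 7, 8, and 12 give y − z ≥ 0, z − v ≥ 3, v − x ≥ 0, x − w ≥ -5, w − y ≥ 3.
Adding all 5 inequalities: the left sides telescope to 0, and the right sides sum to 0 + 3 + 0 + (-5) + 3 = 1. So 0 ≥ 1, which is false.

Unsatisfiable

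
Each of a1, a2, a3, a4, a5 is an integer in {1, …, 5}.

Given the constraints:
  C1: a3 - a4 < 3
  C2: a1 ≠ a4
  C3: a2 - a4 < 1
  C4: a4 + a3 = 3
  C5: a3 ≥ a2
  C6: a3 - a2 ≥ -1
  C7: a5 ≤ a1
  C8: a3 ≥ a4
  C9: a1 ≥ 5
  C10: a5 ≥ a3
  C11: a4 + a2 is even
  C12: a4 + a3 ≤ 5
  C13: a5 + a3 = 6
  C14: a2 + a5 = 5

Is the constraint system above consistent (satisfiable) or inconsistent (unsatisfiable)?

Satisfiable

Try a1 = 5, a2 = 1, a3 = 2, a4 = 1, a5 = 4.
Check constraint 1: a3 - a4 = 1; constraint 3: a2 - a4 = 0. The remaining constraints are straightforward to verify.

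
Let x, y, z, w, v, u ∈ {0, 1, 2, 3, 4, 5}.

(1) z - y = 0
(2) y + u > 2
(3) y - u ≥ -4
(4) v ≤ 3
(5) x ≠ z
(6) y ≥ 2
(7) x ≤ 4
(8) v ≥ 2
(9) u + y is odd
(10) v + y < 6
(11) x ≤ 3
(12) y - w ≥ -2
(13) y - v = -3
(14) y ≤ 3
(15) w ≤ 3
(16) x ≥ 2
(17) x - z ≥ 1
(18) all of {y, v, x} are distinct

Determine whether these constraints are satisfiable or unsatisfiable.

Constraints 4, 6, 8, 11, 14, and 16 confine each of y, v, x to the 2 values {2, 3}.
Constraint 18 requires all 3 of them to be distinct, but only 2 values are available — impossible by the pigeonhole principle.

Unsatisfiable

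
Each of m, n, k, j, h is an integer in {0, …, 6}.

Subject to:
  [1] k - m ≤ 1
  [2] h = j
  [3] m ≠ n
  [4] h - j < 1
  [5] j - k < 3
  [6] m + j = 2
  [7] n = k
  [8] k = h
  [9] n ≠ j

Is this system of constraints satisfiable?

From constraints 2, 7, and 8, n = k = h = j, so n = j. But constraint 9 says n ≠ j. Contradiction.

Unsatisfiable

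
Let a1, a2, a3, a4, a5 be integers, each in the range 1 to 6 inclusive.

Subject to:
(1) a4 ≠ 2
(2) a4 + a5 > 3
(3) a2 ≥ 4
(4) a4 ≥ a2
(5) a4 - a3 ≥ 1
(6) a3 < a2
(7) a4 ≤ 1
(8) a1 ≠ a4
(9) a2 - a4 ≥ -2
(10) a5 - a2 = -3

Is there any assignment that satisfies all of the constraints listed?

From constraints 3 and 4: a4 ≥ a2 and a2 ≥ 4, so a4 ≥ 4. From constraint 7: a4 ≤ 1. But 1 < 4, so no value of a4 works.

Unsatisfiable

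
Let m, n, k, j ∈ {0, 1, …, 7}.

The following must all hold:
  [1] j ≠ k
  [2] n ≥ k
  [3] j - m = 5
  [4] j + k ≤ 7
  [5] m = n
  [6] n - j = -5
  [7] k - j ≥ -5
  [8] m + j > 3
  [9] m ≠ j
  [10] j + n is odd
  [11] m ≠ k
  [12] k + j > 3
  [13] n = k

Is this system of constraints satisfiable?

Unsatisfiable

From constraints 5 and 13, m = n = k, so m = k. But constraint 11 says m ≠ k. Contradiction.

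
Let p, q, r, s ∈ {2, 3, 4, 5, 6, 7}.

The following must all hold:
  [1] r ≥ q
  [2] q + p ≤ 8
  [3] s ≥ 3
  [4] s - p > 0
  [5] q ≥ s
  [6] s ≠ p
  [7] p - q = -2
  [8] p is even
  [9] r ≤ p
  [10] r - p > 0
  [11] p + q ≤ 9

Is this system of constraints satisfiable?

Unsatisfiable

Constraints 1, 4, 5, and 9 give r ≤ p, p < s, s ≤ q, q ≤ r. Chaining: r ≤ p < s ≤ q ≤ r, which forces r < r — impossible.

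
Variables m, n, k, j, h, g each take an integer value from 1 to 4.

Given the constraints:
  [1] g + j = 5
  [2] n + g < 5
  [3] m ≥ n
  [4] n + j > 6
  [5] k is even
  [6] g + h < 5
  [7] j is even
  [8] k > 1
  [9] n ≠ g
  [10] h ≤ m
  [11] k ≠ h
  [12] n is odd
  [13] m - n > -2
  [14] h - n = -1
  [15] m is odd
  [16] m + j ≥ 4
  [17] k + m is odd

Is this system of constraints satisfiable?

The assignment m = 3, n = 3, k = 4, j = 4, h = 2, g = 1 works:
  constraint 1 holds since g + j = 5.
  constraint 2 holds since n + g = 4.
The rest check out directly.

Satisfiable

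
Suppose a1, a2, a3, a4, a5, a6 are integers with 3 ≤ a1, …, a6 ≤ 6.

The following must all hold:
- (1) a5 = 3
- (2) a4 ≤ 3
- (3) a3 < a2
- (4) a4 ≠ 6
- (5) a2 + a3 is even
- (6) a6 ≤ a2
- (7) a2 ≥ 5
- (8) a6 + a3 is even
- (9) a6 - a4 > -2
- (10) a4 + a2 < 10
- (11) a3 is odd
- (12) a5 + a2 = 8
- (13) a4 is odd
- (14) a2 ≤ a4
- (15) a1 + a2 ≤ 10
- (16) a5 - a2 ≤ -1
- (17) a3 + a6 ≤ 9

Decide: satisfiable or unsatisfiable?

From constraint 7: a2 ≥ 5. From constraints 2 and 14: a2 ≤ a4 and a4 ≤ 3, so a2 ≤ 3. But 3 < 5, so no value of a2 works.

Unsatisfiable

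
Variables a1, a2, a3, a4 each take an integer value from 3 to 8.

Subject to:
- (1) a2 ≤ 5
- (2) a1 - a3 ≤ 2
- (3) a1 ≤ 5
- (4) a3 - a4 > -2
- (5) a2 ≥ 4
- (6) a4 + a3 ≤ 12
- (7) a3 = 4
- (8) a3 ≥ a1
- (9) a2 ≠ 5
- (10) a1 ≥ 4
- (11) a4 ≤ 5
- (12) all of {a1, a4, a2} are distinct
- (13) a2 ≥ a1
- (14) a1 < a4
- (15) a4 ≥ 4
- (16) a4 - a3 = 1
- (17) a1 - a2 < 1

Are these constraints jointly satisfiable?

Constraints 1, 3, 5, 10, 11, and 15 confine each of a1, a4, a2 to the 2 values {4, 5}.
Constraint 12 requires all 3 of them to be distinct, but only 2 values are available — impossible by the pigeonhole principle.

Unsatisfiable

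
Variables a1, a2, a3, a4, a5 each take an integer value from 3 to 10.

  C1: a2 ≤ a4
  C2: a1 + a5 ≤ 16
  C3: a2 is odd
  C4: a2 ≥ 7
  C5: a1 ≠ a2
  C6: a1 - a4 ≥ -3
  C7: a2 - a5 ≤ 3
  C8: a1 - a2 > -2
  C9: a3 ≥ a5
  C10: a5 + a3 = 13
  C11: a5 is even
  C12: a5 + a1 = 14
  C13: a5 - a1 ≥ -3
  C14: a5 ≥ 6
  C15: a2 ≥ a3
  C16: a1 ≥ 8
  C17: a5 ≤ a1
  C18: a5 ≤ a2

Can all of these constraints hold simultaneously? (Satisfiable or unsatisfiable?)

Satisfiable

The assignment a1 = 8, a2 = 9, a3 = 7, a4 = 10, a5 = 6 works:
  constraint 2 holds since a1 + a5 = 14.
  constraint 6 holds since a1 - a4 = -2.
  constraint 7 holds since a2 - a5 = 3.
The rest check out directly.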